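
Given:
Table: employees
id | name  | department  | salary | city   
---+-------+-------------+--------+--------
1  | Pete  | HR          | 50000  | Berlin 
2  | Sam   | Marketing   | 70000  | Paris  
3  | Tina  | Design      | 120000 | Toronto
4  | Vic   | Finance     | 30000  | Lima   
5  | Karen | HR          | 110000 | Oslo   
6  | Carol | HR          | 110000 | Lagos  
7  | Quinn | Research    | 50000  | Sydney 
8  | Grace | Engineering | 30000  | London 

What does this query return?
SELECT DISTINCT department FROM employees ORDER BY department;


All 'department' values (row order): HR, Marketing, Design, Finance, HR, HR, Research, Engineering
Removing duplicates leaves 6 unique value(s).

6 values:
Design
Engineering
Finance
HR
Marketing
Research


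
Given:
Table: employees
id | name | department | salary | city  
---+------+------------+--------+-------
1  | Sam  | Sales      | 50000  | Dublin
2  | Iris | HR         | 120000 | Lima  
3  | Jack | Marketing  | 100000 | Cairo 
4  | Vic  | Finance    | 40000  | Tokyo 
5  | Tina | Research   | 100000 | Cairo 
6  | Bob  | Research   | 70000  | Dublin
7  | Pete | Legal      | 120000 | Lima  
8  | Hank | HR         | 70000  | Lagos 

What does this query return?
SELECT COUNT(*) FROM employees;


COUNT(*) counts all rows

8


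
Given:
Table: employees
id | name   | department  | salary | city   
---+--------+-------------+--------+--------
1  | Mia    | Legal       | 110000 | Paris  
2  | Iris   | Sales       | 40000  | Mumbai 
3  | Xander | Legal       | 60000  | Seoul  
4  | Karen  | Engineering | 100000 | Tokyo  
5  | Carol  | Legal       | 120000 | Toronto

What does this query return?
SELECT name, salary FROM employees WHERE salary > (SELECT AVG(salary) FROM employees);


Subquery: AVG(salary) = 86000.0
Filtering: salary > 86000.0
  Mia (110000) -> MATCH
  Karen (100000) -> MATCH
  Carol (120000) -> MATCH


3 rows:
Mia, 110000
Karen, 100000
Carol, 120000


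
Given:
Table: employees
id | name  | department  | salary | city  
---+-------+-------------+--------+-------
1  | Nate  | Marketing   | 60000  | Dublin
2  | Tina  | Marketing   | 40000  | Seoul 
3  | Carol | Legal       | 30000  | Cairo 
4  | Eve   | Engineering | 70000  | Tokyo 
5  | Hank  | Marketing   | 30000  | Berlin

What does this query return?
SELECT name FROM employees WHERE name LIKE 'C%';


LIKE 'C%' matches names starting with 'C'
Matching: 1

1 rows:
Carol


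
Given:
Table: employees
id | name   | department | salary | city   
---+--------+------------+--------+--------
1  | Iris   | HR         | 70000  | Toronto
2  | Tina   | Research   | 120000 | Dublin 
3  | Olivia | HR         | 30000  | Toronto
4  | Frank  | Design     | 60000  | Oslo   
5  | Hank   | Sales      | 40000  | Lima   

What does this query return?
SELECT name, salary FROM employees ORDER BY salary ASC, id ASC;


Sorting by salary ASC, then id ASC for ties

5 rows:
Olivia, 30000
Hank, 40000
Frank, 60000
Iris, 70000
Tina, 120000


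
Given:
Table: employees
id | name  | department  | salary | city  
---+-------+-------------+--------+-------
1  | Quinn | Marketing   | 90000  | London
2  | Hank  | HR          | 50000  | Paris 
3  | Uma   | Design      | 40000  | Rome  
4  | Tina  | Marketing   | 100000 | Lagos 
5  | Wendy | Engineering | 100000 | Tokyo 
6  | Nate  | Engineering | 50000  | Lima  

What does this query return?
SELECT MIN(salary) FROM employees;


Salaries: 90000, 50000, 40000, 100000, 100000, 50000
MIN = 40000

40000


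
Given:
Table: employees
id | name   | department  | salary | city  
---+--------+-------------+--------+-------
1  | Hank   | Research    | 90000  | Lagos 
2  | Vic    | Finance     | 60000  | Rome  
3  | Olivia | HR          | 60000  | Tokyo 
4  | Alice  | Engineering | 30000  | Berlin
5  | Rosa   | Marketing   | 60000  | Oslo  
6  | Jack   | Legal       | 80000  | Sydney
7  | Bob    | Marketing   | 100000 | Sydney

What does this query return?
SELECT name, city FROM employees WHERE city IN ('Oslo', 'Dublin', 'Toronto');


Filtering: city IN ('Oslo', 'Dublin', 'Toronto')
Matching: 1 rows

1 rows:
Rosa, Oslo


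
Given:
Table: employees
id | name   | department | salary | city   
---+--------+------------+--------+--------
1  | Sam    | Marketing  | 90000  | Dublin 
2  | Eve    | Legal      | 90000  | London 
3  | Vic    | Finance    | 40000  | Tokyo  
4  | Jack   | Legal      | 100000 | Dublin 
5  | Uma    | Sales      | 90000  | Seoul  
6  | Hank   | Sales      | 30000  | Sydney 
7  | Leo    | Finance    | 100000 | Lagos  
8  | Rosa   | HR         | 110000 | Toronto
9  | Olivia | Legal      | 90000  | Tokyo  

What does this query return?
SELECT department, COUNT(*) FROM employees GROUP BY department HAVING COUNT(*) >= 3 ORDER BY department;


Groups with count >= 3:
  Legal: 3 -> PASS
  Finance: 2 -> filtered out
  HR: 1 -> filtered out
  Marketing: 1 -> filtered out
  Sales: 2 -> filtered out


1 groups:
Legal, 3


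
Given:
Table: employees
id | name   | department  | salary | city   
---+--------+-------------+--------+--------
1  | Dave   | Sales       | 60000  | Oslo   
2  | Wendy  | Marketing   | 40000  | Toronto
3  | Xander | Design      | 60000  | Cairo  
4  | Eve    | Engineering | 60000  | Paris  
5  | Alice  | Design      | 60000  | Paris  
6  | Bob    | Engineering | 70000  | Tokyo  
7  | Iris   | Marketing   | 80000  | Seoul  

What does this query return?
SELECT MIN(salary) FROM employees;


Salaries: 60000, 40000, 60000, 60000, 60000, 70000, 80000
MIN = 40000

40000


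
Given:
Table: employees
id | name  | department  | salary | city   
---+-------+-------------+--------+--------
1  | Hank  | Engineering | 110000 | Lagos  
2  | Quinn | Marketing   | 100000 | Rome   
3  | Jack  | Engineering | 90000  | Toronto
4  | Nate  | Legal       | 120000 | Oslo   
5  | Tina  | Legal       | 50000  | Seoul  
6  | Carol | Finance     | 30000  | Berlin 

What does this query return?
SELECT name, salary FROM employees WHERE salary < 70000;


Filtering: salary < 70000
Matching: 2 rows

2 rows:
Tina, 50000
Carol, 30000


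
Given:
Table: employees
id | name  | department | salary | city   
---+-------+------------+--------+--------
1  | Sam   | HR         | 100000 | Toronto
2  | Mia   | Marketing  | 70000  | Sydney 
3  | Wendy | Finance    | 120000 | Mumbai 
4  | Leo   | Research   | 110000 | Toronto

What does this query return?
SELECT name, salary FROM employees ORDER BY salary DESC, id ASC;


Sorting by salary DESC, then id ASC for ties

4 rows:
Wendy, 120000
Leo, 110000
Sam, 100000
Mia, 70000


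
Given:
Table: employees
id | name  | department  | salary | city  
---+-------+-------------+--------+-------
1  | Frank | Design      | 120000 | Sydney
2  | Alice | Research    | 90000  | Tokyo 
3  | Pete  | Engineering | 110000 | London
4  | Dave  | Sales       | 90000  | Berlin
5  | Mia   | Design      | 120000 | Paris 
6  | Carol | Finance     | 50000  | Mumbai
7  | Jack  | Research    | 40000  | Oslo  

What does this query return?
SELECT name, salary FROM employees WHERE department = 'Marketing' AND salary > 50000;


Filtering: department = 'Marketing' AND salary > 50000
Matching: 0 rows

Empty result set (0 rows)


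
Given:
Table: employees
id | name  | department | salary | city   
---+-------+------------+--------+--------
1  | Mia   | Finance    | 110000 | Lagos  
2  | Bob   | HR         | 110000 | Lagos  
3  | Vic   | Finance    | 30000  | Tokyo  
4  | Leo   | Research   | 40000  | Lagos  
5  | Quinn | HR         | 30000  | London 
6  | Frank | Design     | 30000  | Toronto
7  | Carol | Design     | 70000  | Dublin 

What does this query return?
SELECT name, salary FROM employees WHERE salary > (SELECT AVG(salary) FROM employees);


Subquery: AVG(salary) = 60000.0
Filtering: salary > 60000.0
  Mia (110000) -> MATCH
  Bob (110000) -> MATCH
  Carol (70000) -> MATCH


3 rows:
Mia, 110000
Bob, 110000
Carol, 70000


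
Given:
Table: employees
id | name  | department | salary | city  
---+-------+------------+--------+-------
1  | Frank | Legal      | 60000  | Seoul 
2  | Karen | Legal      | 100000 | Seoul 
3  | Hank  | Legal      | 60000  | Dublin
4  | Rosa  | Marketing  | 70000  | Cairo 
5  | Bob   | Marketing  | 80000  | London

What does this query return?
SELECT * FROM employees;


SELECT * returns all 5 rows with all columns

5 rows:
1, Frank, Legal, 60000, Seoul
2, Karen, Legal, 100000, Seoul
3, Hank, Legal, 60000, Dublin
4, Rosa, Marketing, 70000, Cairo
5, Bob, Marketing, 80000, London


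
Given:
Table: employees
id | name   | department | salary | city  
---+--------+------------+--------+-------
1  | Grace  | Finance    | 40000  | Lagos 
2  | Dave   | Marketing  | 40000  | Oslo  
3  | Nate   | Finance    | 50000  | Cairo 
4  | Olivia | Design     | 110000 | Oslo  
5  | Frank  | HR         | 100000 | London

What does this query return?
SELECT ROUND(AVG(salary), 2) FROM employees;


SUM(salary) = 340000
COUNT = 5
ROUND(AVG, 2) = ROUND(340000 / 5, 2) = 68000.0

68000.0


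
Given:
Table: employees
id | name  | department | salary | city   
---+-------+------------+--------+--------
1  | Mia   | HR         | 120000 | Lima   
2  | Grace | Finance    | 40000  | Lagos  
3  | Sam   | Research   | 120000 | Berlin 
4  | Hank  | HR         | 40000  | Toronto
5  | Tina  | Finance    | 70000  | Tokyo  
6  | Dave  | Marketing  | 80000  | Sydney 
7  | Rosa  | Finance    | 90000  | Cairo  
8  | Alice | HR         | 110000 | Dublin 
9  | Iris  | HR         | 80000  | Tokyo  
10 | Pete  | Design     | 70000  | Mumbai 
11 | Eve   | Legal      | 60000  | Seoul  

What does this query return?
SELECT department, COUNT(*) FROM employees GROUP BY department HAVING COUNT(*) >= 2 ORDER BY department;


Groups with count >= 2:
  Finance: 3 -> PASS
  HR: 4 -> PASS
  Design: 1 -> filtered out
  Legal: 1 -> filtered out
  Marketing: 1 -> filtered out
  Research: 1 -> filtered out


2 groups:
Finance, 3
HR, 4


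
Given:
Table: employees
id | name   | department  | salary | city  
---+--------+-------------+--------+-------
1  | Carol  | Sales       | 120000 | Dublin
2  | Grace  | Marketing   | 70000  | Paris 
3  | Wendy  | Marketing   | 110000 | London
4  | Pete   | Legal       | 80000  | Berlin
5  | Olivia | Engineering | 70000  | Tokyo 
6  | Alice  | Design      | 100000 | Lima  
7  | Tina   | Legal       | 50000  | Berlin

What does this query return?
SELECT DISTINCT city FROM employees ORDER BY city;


All 'city' values (row order): Dublin, Paris, London, Berlin, Tokyo, Lima, Berlin
Removing duplicates leaves 6 unique value(s).

6 values:
Berlin
Dublin
Lima
London
Paris
Tokyo


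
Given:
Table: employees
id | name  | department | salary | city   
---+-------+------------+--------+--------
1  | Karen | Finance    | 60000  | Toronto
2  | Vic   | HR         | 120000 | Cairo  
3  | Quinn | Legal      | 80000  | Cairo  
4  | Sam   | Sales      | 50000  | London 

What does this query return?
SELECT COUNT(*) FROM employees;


COUNT(*) counts all rows

4


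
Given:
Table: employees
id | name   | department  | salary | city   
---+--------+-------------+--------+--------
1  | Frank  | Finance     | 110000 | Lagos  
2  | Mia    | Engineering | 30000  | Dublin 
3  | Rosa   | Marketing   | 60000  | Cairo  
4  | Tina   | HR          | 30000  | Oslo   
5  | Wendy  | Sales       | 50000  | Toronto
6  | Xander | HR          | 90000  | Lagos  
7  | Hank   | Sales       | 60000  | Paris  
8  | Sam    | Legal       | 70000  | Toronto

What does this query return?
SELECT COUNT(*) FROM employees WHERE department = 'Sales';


Counting rows where department = 'Sales'
  Wendy -> MATCH
  Hank -> MATCH


2


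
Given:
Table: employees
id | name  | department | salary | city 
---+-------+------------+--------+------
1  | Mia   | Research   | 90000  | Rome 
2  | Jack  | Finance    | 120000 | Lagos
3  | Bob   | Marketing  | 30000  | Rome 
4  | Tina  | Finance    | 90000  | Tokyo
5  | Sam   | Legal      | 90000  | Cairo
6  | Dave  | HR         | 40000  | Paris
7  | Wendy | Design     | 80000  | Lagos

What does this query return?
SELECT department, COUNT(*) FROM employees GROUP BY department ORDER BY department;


Assigning each row to its department group:
  Mia -> Research
  Jack -> Finance
  Bob -> Marketing
  Tina -> Finance
  Sam -> Legal
  Dave -> HR
  Wendy -> Design


6 groups:
Design, 1
Finance, 2
HR, 1
Legal, 1
Marketing, 1
Research, 1


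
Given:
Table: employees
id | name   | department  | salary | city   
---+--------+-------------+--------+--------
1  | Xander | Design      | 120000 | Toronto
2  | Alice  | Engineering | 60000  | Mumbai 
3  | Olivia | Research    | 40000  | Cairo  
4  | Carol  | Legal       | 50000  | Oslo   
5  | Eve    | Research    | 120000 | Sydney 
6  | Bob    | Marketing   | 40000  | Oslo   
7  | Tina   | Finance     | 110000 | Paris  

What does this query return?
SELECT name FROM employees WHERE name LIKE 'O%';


LIKE 'O%' matches names starting with 'O'
Matching: 1

1 rows:
Olivia


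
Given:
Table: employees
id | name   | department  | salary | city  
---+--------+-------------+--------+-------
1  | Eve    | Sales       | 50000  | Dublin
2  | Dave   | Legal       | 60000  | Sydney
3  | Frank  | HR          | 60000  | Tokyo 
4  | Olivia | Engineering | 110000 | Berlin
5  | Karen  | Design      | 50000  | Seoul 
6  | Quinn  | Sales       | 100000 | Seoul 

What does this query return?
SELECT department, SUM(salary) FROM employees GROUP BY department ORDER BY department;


Summing salary within each department:
  Design: 50000 = 50000
  Engineering: 110000 = 110000
  HR: 60000 = 60000
  Legal: 60000 = 60000
  Sales: 50000 + 100000 = 150000


5 groups:
Design, 50000
Engineering, 110000
HR, 60000
Legal, 60000
Sales, 150000


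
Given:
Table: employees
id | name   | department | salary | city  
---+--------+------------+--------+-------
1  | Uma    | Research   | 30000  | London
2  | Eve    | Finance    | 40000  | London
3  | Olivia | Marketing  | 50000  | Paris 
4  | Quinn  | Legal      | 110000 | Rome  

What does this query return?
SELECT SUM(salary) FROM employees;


SUM(salary) = 30000 + 40000 + 50000 + 110000 = 230000

230000


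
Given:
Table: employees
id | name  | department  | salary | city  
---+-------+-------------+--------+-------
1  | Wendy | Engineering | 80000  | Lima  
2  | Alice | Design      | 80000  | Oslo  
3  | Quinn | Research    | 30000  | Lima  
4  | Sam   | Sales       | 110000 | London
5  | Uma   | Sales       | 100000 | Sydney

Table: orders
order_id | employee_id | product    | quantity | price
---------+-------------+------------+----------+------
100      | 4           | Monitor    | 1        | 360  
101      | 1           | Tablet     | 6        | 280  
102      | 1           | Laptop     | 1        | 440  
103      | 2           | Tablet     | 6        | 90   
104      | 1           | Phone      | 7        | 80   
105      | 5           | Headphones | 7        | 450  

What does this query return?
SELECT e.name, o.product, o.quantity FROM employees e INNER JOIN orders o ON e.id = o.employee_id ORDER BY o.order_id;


Joining employees.id = orders.employee_id:
  employee Sam (id=4) -> order Monitor
  employee Wendy (id=1) -> order Tablet
  employee Wendy (id=1) -> order Laptop
  employee Alice (id=2) -> order Tablet
  employee Wendy (id=1) -> order Phone
  employee Uma (id=5) -> order Headphones


6 rows:
Sam, Monitor, 1
Wendy, Tablet, 6
Wendy, Laptop, 1
Alice, Tablet, 6
Wendy, Phone, 7
Uma, Headphones, 7


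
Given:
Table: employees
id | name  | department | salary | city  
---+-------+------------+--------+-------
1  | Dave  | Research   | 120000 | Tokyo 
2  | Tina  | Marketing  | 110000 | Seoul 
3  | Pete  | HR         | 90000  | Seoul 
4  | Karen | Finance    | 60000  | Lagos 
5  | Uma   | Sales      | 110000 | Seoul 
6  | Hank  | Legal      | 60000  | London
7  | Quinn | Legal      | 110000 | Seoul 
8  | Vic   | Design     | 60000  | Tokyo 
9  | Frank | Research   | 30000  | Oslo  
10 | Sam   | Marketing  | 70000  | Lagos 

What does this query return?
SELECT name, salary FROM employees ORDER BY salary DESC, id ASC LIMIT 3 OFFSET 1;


Sort by salary DESC (id ASC tiebreak), then skip 1 and take 3
Rows 2 through 4

3 rows:
Tina, 110000
Uma, 110000
Quinn, 110000


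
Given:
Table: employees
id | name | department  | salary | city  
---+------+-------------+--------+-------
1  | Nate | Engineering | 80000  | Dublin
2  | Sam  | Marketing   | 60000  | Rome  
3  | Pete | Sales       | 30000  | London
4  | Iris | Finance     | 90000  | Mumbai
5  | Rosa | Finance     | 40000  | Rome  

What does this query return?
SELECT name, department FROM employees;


Projecting columns: name, department

5 rows:
Nate, Engineering
Sam, Marketing
Pete, Sales
Iris, Finance
Rosa, Finance


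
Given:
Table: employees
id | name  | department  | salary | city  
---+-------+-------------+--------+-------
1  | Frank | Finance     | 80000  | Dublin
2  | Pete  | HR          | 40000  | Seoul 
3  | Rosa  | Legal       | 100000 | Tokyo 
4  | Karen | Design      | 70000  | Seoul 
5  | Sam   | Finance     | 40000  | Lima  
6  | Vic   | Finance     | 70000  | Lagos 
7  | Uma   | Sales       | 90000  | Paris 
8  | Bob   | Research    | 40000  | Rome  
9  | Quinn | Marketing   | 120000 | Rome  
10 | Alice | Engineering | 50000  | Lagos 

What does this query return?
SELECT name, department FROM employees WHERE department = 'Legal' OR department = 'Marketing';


Filtering: department = 'Legal' OR 'Marketing'
Matching: 2 rows

2 rows:
Rosa, Legal
Quinn, Marketing


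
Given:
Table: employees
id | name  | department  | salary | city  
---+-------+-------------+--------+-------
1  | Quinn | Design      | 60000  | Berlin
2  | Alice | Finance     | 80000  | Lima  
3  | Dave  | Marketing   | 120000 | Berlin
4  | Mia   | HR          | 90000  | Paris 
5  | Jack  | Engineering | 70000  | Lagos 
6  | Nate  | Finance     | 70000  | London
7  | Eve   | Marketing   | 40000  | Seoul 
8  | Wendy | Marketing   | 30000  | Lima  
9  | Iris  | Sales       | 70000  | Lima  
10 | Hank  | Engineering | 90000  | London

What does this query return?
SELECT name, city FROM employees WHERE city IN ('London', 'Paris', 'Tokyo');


Filtering: city IN ('London', 'Paris', 'Tokyo')
Matching: 3 rows

3 rows:
Mia, Paris
Nate, London
Hank, London


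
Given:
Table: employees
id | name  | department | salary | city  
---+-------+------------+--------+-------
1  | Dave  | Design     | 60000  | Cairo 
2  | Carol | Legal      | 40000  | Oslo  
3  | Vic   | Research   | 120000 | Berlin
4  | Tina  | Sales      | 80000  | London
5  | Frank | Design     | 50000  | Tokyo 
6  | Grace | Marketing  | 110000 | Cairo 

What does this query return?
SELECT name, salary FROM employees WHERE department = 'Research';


Filtering: department = 'Research'
Matching rows: 1

1 rows:
Vic, 120000


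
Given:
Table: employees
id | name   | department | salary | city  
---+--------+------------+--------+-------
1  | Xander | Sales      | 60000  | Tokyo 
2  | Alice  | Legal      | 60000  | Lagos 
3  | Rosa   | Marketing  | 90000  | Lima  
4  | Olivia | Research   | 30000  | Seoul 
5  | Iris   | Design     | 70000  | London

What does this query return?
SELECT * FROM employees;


SELECT * returns all 5 rows with all columns

5 rows:
1, Xander, Sales, 60000, Tokyo
2, Alice, Legal, 60000, Lagos
3, Rosa, Marketing, 90000, Lima
4, Olivia, Research, 30000, Seoul
5, Iris, Design, 70000, London


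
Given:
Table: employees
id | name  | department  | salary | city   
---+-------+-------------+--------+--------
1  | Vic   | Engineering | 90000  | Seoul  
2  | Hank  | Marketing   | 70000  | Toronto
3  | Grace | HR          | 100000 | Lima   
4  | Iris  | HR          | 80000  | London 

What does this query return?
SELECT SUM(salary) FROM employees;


SUM(salary) = 90000 + 70000 + 100000 + 80000 = 340000

340000


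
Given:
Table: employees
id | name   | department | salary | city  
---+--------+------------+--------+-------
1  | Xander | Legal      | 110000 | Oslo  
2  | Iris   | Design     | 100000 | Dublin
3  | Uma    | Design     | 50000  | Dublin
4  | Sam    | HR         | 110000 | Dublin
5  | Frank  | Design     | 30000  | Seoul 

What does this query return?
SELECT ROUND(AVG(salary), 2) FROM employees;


SUM(salary) = 400000
COUNT = 5
ROUND(AVG, 2) = ROUND(400000 / 5, 2) = 80000.0

80000.0


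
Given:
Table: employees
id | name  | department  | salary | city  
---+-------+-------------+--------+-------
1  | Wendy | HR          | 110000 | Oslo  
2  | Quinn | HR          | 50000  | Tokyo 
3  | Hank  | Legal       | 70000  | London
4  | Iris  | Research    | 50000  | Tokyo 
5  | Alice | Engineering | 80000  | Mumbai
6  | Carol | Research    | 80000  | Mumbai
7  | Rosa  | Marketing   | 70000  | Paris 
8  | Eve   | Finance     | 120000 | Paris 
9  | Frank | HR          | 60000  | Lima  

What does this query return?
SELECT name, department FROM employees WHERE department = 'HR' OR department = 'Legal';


Filtering: department = 'HR' OR 'Legal'
Matching: 4 rows

4 rows:
Wendy, HR
Quinn, HR
Hank, Legal
Frank, HR


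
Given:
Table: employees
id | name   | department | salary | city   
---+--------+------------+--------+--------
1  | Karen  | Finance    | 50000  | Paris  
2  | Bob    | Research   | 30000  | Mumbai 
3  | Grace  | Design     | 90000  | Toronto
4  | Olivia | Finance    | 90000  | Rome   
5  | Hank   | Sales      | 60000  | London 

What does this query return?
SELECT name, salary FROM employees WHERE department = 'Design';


Filtering: department = 'Design'
Matching rows: 1

1 rows:
Grace, 90000


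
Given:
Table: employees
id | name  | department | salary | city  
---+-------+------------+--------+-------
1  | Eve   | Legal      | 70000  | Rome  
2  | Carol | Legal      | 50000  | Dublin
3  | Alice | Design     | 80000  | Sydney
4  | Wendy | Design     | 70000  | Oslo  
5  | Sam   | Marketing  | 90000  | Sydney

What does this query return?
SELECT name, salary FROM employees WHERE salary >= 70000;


Filtering: salary >= 70000
Matching: 4 rows

4 rows:
Eve, 70000
Alice, 80000
Wendy, 70000
Sam, 90000


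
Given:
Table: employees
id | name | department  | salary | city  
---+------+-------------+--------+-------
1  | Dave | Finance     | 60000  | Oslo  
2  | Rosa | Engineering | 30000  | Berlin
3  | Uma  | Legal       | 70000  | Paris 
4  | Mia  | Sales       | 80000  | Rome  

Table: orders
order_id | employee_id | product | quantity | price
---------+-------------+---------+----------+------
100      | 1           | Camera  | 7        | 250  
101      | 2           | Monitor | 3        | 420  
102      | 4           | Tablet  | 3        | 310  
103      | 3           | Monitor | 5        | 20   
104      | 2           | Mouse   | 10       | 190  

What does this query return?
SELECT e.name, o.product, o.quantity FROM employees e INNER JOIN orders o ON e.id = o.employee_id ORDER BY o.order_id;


Joining employees.id = orders.employee_id:
  employee Dave (id=1) -> order Camera
  employee Rosa (id=2) -> order Monitor
  employee Mia (id=4) -> order Tablet
  employee Uma (id=3) -> order Monitor
  employee Rosa (id=2) -> order Mouse


5 rows:
Dave, Camera, 7
Rosa, Monitor, 3
Mia, Tablet, 3
Uma, Monitor, 5
Rosa, Mouse, 10


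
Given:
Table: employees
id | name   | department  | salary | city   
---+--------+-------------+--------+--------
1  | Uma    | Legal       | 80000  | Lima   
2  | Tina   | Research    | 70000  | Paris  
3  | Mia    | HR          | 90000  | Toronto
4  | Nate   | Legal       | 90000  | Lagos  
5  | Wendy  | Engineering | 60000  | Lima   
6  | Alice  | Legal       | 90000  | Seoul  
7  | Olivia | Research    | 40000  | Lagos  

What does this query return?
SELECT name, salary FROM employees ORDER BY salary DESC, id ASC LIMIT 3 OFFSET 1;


Sort by salary DESC (id ASC tiebreak), then skip 1 and take 3
Rows 2 through 4

3 rows:
Nate, 90000
Alice, 90000
Uma, 80000


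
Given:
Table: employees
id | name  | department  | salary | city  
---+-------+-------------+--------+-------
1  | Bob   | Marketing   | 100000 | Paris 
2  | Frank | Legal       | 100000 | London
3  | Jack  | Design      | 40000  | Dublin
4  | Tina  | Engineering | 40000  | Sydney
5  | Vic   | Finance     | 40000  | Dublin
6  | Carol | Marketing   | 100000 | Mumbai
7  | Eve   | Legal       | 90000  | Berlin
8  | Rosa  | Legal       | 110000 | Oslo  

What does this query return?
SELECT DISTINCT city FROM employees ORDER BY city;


All 'city' values (row order): Paris, London, Dublin, Sydney, Dublin, Mumbai, Berlin, Oslo
Removing duplicates leaves 7 unique value(s).

7 values:
Berlin
Dublin
London
Mumbai
Oslo
Paris
Sydney


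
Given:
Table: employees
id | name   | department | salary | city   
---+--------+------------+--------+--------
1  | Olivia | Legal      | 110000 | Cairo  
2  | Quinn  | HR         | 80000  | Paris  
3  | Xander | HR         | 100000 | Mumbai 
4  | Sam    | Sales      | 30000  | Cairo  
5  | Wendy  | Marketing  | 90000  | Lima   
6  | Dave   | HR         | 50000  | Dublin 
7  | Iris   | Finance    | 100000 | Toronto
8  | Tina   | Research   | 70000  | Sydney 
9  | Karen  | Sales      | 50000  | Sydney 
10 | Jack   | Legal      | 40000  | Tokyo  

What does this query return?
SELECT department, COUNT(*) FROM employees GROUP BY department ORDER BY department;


Assigning each row to its department group:
  Olivia -> Legal
  Quinn -> HR
  Xander -> HR
  Sam -> Sales
  Wendy -> Marketing
  Dave -> HR
  Iris -> Finance
  Tina -> Research
  Karen -> Sales
  Jack -> Legal


6 groups:
Finance, 1
HR, 3
Legal, 2
Marketing, 1
Research, 1
Sales, 2


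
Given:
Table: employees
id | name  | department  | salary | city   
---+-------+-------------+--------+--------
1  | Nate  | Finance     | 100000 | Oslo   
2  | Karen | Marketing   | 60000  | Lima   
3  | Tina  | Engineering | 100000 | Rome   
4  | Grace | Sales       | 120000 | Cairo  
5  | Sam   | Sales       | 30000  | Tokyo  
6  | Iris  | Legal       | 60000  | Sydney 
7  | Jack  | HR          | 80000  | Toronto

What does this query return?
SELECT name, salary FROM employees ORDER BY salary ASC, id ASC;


Sorting by salary ASC, then id ASC for ties

7 rows:
Sam, 30000
Karen, 60000
Iris, 60000
Jack, 80000
Nate, 100000
Tina, 100000
Grace, 120000


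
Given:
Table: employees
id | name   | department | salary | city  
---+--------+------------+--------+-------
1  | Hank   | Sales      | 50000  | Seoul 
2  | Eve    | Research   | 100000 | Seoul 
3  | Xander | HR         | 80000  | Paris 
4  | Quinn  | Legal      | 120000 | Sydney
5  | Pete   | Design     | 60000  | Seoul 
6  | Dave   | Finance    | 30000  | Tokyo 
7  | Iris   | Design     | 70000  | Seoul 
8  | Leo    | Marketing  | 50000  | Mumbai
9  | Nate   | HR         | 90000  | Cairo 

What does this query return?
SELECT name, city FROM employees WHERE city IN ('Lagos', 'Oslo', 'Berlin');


Filtering: city IN ('Lagos', 'Oslo', 'Berlin')
Matching: 0 rows

Empty result set (0 rows)


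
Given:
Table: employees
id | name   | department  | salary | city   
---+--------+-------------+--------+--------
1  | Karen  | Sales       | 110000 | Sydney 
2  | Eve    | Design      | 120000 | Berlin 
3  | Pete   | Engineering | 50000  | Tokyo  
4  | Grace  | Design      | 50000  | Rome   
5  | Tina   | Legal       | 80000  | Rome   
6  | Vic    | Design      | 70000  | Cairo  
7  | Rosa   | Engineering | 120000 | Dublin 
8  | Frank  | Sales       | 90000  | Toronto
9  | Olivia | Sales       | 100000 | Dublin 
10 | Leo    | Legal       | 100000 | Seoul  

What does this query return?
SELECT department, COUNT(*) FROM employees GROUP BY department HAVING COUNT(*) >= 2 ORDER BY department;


Groups with count >= 2:
  Design: 3 -> PASS
  Engineering: 2 -> PASS
  Legal: 2 -> PASS
  Sales: 3 -> PASS


4 groups:
Design, 3
Engineering, 2
Legal, 2
Sales, 3


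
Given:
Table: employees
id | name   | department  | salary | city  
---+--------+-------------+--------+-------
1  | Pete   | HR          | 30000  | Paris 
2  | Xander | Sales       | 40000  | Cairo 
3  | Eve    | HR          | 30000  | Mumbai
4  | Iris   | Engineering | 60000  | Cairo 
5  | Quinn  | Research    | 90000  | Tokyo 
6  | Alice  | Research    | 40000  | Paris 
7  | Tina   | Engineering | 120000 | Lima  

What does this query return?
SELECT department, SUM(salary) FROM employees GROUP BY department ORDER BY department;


Summing salary within each department:
  Engineering: 60000 + 120000 = 180000
  HR: 30000 + 30000 = 60000
  Research: 90000 + 40000 = 130000
  Sales: 40000 = 40000


4 groups:
Engineering, 180000
HR, 60000
Research, 130000
Sales, 40000


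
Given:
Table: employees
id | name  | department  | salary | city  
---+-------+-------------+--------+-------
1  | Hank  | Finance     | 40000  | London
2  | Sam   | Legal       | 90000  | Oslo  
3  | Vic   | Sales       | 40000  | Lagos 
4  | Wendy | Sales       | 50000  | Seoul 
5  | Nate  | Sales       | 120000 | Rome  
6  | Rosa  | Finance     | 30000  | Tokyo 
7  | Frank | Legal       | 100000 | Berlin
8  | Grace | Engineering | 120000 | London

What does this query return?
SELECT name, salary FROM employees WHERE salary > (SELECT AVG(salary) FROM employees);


Subquery: AVG(salary) = 73750.0
Filtering: salary > 73750.0
  Sam (90000) -> MATCH
  Nate (120000) -> MATCH
  Frank (100000) -> MATCH
  Grace (120000) -> MATCH


4 rows:
Sam, 90000
Nate, 120000
Frank, 100000
Grace, 120000


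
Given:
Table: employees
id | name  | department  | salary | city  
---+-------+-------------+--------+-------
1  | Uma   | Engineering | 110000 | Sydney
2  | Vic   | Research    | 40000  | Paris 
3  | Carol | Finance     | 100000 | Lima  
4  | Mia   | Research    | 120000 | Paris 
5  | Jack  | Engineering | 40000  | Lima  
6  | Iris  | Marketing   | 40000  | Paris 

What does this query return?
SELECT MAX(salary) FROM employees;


Salaries: 110000, 40000, 100000, 120000, 40000, 40000
MAX = 120000

120000


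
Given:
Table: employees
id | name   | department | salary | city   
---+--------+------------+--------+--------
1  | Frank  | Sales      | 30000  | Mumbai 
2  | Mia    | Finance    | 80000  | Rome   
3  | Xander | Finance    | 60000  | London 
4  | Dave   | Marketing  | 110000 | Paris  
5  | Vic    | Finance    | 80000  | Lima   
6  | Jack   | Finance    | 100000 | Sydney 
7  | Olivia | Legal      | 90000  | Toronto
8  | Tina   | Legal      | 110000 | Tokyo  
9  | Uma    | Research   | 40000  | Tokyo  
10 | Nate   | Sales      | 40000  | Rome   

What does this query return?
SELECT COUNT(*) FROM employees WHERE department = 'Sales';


Counting rows where department = 'Sales'
  Frank -> MATCH
  Nate -> MATCH


2


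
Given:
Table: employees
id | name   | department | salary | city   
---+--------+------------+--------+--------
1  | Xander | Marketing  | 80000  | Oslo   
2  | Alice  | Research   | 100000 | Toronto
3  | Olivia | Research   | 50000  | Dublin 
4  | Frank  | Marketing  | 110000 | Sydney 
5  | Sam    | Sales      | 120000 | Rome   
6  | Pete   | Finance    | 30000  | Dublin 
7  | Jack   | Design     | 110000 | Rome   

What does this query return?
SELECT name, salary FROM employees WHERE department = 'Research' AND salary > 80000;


Filtering: department = 'Research' AND salary > 80000
Matching: 1 rows

1 rows:
Alice, 100000


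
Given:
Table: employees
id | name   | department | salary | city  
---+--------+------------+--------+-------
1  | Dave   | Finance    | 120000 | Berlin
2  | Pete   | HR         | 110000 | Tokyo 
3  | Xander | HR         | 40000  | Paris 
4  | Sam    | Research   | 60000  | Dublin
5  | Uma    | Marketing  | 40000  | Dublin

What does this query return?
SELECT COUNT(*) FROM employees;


COUNT(*) counts all rows

5


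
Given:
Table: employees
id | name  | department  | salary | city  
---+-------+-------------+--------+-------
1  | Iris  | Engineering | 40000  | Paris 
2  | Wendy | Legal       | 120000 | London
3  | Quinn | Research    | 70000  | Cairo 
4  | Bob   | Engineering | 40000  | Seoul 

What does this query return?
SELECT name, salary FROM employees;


Projecting columns: name, salary

4 rows:
Iris, 40000
Wendy, 120000
Quinn, 70000
Bob, 40000


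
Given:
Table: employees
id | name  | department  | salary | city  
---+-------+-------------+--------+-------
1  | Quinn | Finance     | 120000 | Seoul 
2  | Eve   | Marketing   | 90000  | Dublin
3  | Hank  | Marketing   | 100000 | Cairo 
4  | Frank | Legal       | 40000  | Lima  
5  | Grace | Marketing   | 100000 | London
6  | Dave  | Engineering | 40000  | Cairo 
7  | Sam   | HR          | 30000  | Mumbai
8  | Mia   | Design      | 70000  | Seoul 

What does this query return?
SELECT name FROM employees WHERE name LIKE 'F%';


LIKE 'F%' matches names starting with 'F'
Matching: 1

1 rows:
Frank


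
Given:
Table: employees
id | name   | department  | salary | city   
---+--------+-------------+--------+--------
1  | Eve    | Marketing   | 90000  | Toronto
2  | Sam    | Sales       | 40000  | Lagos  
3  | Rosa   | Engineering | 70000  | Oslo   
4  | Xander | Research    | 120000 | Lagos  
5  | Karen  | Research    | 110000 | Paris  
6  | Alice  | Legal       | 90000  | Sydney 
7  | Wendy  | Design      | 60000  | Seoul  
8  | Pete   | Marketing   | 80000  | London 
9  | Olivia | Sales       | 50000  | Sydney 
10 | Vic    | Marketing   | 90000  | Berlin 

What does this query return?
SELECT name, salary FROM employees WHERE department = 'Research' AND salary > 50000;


Filtering: department = 'Research' AND salary > 50000
Matching: 2 rows

2 rows:
Xander, 120000
Karen, 110000


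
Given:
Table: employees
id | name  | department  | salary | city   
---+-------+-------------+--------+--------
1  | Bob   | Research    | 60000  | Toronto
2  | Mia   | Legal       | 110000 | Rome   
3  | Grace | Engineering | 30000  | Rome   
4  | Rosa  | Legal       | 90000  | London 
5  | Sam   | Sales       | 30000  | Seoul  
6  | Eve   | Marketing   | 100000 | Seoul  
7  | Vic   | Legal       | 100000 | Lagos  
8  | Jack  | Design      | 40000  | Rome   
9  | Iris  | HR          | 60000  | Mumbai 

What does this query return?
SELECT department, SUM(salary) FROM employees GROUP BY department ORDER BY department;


Summing salary within each department:
  Design: 40000 = 40000
  Engineering: 30000 = 30000
  HR: 60000 = 60000
  Legal: 110000 + 90000 + 100000 = 300000
  Marketing: 100000 = 100000
  Research: 60000 = 60000
  Sales: 30000 = 30000


7 groups:
Design, 40000
Engineering, 30000
HR, 60000
Legal, 300000
Marketing, 100000
Research, 60000
Sales, 30000


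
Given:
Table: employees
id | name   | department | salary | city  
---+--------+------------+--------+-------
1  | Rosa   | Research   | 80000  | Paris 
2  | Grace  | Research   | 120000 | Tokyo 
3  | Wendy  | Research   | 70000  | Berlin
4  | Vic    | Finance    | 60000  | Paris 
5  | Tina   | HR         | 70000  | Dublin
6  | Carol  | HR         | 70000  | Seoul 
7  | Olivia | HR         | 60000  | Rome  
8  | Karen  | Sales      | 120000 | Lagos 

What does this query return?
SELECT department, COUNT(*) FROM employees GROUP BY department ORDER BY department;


Assigning each row to its department group:
  Rosa -> Research
  Grace -> Research
  Wendy -> Research
  Vic -> Finance
  Tina -> HR
  Carol -> HR
  Olivia -> HR
  Karen -> Sales


4 groups:
Finance, 1
HR, 3
Research, 3
Sales, 1


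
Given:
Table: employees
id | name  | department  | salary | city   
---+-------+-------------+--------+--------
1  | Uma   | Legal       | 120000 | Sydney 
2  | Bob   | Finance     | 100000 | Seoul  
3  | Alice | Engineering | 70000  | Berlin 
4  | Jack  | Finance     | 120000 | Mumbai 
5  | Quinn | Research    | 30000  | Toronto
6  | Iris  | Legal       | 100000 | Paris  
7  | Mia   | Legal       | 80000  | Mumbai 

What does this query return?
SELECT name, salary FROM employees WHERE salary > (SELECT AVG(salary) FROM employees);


Subquery: AVG(salary) = 88571.43
Filtering: salary > 88571.43
  Uma (120000) -> MATCH
  Bob (100000) -> MATCH
  Jack (120000) -> MATCH
  Iris (100000) -> MATCH


4 rows:
Uma, 120000
Bob, 100000
Jack, 120000
Iris, 100000


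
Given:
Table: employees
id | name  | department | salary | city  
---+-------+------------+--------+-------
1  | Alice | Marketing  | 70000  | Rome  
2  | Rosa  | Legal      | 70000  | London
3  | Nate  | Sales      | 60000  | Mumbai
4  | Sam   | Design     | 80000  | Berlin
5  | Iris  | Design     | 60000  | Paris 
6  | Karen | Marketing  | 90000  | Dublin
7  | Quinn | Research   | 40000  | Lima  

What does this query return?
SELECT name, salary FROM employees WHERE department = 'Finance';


Filtering: department = 'Finance'
Matching rows: 0

Empty result set (0 rows)


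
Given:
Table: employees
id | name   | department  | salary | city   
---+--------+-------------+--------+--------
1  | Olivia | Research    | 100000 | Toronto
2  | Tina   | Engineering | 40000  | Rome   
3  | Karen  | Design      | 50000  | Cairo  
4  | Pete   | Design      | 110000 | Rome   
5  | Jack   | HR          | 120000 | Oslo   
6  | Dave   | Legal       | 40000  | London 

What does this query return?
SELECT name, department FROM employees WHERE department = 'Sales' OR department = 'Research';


Filtering: department = 'Sales' OR 'Research'
Matching: 1 rows

1 rows:
Olivia, Research


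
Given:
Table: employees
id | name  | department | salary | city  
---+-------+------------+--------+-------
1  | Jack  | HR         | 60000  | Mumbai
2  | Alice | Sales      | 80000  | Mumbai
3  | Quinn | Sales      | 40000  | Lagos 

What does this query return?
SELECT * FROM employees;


SELECT * returns all 3 rows with all columns

3 rows:
1, Jack, HR, 60000, Mumbai
2, Alice, Sales, 80000, Mumbai
3, Quinn, Sales, 40000, Lagos


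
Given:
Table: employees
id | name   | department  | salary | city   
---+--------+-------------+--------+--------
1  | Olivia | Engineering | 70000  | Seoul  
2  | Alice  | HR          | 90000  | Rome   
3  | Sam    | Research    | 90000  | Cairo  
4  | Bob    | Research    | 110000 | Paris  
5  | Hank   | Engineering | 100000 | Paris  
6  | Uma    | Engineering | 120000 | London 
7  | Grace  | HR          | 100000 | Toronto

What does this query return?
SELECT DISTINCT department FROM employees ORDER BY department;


All 'department' values (row order): Engineering, HR, Research, Research, Engineering, Engineering, HR
Removing duplicates leaves 3 unique value(s).

3 values:
Engineering
HR
Research


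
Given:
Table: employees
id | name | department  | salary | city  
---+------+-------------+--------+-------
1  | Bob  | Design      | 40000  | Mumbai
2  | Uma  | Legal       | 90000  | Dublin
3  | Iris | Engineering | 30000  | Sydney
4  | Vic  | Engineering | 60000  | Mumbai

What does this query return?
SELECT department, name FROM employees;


Projecting columns: department, name

4 rows:
Design, Bob
Legal, Uma
Engineering, Iris
Engineering, Vic


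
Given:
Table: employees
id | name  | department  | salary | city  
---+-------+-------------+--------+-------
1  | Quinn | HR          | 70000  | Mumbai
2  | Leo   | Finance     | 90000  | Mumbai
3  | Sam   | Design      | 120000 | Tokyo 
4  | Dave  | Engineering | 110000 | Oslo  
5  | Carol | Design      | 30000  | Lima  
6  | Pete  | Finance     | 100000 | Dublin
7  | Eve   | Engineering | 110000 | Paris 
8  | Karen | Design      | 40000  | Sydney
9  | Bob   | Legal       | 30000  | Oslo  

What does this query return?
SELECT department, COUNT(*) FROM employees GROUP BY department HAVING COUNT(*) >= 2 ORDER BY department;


Groups with count >= 2:
  Design: 3 -> PASS
  Engineering: 2 -> PASS
  Finance: 2 -> PASS
  HR: 1 -> filtered out
  Legal: 1 -> filtered out


3 groups:
Design, 3
Engineering, 2
Finance, 2


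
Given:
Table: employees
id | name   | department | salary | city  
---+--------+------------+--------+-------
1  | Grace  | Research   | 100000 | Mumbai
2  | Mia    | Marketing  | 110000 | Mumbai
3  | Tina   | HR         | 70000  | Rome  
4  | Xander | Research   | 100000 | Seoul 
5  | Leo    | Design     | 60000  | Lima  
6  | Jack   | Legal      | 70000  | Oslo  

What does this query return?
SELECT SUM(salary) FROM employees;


SUM(salary) = 100000 + 110000 + 70000 + 100000 + 60000 + 70000 = 510000

510000
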